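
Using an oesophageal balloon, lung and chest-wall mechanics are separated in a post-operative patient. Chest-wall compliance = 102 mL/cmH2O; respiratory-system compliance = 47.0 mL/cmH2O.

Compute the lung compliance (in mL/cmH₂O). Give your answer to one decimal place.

1/CL = 1/Crs − 1/Ccw.
1/CL = 1/47.0 − 1/102 = 0.01147.
CL = 87.184 mL/cmH2O.

87.2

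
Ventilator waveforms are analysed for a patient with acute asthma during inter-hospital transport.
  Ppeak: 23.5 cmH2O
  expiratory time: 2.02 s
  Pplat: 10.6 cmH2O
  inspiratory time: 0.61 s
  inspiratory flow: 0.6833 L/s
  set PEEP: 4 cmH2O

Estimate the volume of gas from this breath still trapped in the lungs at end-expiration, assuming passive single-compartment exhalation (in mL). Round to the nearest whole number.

77

Vt = flow × Ti = 0.6833 L/s × 0.61 s × 1000 mL/L = 416.81 mL.
R = (PIP − Pplat)/V̇ = (23.5 − 10.6) / 0.6833 = 12.9/0.6833 = 18.879 cmH2O·s/L.
C = Vt/(Pplat − PEEP) = 416.81 / (10.6 − 4) = 416.81/6.6 = 63.153 mL/cmH2O.
τ = R × C = 18.879 × 0.06315 L/cmH2O = 1.192 s.
Fraction remaining = e^(−Te/τ) = e^(−2.02/1.192) = 0.1837.
Trapped volume = 416.81 × 0.1837 = 76.568 mL.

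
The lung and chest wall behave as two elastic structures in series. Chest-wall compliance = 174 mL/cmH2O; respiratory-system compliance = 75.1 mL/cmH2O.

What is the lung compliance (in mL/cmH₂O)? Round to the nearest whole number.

1/CL = 1/Crs − 1/Ccw.
1/CL = 1/75.1 − 1/174 = 0.007568.
CL = 132.14 mL/cmH2O.

132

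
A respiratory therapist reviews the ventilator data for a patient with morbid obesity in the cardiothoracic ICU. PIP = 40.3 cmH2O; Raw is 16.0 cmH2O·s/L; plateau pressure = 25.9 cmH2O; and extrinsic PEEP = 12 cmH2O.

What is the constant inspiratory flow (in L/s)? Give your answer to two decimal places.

flow = (PIP − Pplat) / Raw = 14.4 / 16.0 = 0.9 L/s.

0.90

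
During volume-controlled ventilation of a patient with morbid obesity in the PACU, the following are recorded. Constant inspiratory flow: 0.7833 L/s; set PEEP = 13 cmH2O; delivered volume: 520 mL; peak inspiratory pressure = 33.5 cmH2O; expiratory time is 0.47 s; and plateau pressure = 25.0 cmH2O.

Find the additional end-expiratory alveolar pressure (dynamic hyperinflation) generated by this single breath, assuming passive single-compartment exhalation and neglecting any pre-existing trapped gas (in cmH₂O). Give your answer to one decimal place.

4.4

R = (PIP − Pplat)/V̇ = (33.5 − 25.0) / 0.7833 = 8.5/0.7833 = 10.852 cmH2O·s/L.
C = Vt/(Pplat − PEEP) = 520.0 / (25.0 − 13) = 520.0/12.0 = 43.333 mL/cmH2O.
τ = R × C = 10.852 × 0.04333 L/cmH2O = 0.4702 s.
Fraction remaining = e^(−Te/τ) = e^(−0.47/0.4702) = 0.368; trapped volume = 520.0 × 0.368 = 191.36 mL.
Additional alveolar pressure from trapping ≈ V_trapped / C = 191.36 / 43.333 = 4.416 cmH2O.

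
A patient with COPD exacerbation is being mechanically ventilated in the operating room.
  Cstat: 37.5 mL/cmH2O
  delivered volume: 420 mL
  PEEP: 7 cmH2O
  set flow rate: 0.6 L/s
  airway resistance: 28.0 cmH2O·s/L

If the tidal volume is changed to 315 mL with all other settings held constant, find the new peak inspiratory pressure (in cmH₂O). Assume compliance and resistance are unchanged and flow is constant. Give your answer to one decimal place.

PIP = Vt/C + R·V̇ + PEEP (constant-flow equation of motion).
Only the elastic term changes: ΔPIP = ΔVt / C = (315 − 420) / 37.5 = -2.8 cmH2O.
Original PIP = 420/37.5 + 28.0×0.6 + 7 = 35.0 cmH2O; new PIP = 35.0 + (-2.8) = 32.2 cmH2O.

32.2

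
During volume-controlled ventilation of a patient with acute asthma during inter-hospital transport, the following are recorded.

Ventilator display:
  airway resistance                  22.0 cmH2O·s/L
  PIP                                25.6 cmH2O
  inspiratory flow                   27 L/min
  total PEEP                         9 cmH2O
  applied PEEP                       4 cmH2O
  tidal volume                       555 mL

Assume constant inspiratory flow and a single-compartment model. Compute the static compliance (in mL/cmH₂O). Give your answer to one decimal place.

82.8

Flow: 27 L/min ÷ 60 = 0.45 L/s.
Total PEEP = 9 cmH2O (set 4 + intrinsic 5); this is the baseline alveolar pressure.
Equation of motion (constant flow): PIP = Vt/C + R·V̇ + PEEP.
Vt/C = PIP − R·V̇ − PEEP = 25.6 − 22.0×0.45 − 9 = 25.6 − 9.9 − 9 = 6.7 cmH2O.
C = Vt / 6.7 = 555 / 6.7 = 82.836 mL/cmH2O.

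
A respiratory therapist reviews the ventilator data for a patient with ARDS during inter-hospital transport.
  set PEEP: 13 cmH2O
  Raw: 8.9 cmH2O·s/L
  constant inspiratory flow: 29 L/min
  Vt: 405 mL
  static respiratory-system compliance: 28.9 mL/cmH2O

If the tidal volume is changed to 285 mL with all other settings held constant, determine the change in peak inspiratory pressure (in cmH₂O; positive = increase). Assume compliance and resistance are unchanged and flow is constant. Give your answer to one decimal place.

PIP = Vt/C + R·V̇ + PEEP (constant-flow equation of motion).
Only the elastic term changes: ΔPIP = ΔVt / C = (285 − 405) / 28.9 = -4.152 cmH2O.

-4.2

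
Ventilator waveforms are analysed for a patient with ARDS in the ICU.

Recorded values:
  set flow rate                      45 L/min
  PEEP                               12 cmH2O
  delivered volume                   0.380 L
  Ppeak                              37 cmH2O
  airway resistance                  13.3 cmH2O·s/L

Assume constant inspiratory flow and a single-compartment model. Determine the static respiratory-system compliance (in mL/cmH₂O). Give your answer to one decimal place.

25.3

Flow: 45 L/min ÷ 60 = 0.75 L/s.
Equation of motion (constant flow): PIP = Vt/C + R·V̇ + PEEP.
Vt/C = PIP − R·V̇ − PEEP = 37 − 13.3×0.75 − 12 = 37 − 9.975 − 12 = 15.025 cmH2O.
C = Vt / 15.025 = 380 / 15.025 = 25.291 mL/cmH2O.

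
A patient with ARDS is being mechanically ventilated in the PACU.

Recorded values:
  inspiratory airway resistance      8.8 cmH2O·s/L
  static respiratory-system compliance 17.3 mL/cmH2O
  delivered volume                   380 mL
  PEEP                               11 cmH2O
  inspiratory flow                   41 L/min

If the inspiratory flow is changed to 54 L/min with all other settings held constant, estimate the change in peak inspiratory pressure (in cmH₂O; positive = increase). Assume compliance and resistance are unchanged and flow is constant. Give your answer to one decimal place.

1.9

Flow: 41 L/min ÷ 60 = 0.6833 L/s.
New flow: 54 L/min ÷ 60 = 0.9 L/s.
PIP = Vt/C + R·V̇ + PEEP (constant-flow equation of motion).
Only the resistive term changes: ΔPIP = R × ΔV̇ = 8.8 × (0.9 − 0.6833) = 8.8 × 0.2167 = 1.907 cmH2O.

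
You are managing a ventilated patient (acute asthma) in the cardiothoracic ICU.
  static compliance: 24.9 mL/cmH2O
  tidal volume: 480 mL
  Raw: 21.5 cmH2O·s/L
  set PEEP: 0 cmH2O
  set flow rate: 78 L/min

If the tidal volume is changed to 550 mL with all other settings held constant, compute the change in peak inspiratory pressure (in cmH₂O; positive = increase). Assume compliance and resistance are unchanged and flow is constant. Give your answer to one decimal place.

PIP = Vt/C + R·V̇ + PEEP (constant-flow equation of motion).
Only the elastic term changes: ΔPIP = ΔVt / C = (550 − 480) / 24.9 = 2.811 cmH2O.

2.8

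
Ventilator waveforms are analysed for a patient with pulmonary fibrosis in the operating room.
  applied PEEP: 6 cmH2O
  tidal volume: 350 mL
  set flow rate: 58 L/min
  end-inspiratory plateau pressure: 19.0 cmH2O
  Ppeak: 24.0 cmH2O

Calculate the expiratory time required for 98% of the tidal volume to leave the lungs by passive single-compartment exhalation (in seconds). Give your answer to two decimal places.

Flow: 58 L/min ÷ 60 = 0.9667 L/s.
R = (PIP − Pplat)/V̇ = (24.0 − 19.0) / 0.9667 = 5.0/0.9667 = 5.172 cmH2O·s/L.
C = Vt/(Pplat − PEEP) = 350.0 / (19.0 − 6) = 350.0/13.0 = 26.923 mL/cmH2O.
τ = R × C = 5.172 × 0.02692 L/cmH2O = 0.1392 s.
t = −τ·ln(1 − 0.98) = −0.1392·ln(0.02) = 0.5446 s.

0.54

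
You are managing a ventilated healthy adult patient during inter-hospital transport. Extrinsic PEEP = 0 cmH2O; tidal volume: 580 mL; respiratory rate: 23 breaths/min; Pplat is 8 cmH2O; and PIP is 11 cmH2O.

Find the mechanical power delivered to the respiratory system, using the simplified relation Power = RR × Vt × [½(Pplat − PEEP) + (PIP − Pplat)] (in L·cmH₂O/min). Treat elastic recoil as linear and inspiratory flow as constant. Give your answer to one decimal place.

Per-breath work = Vt × [½(Pplat−PEEP) + (PIP−Pplat)] = 0.580 × [0.5×8.0 + 3.0] = 0.580 × 7.0 = 4.06 L·cmH2O.
Power = 23 × 4.06 = 93.38 L·cmH2O/min.

93.4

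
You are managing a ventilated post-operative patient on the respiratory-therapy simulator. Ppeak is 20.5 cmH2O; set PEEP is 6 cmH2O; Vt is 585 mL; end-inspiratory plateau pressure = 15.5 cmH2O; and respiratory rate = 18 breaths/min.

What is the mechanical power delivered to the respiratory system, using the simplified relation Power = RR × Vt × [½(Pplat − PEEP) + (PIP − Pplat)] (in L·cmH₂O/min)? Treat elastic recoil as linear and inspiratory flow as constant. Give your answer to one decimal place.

Per-breath work = Vt × [½(Pplat−PEEP) + (PIP−Pplat)] = 0.585 × [0.5×9.5 + 5.0] = 0.585 × 9.75 = 5.704 L·cmH2O.
Power = 18 × 5.704 = 102.67 L·cmH2O/min.

102.7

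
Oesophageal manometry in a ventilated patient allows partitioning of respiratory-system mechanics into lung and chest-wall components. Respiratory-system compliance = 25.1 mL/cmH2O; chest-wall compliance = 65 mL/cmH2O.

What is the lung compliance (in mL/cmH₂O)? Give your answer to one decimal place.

1/CL = 1/Crs − 1/Ccw.
1/CL = 1/25.1 − 1/65 = 0.02446.
CL = 40.883 mL/cmH2O.

40.9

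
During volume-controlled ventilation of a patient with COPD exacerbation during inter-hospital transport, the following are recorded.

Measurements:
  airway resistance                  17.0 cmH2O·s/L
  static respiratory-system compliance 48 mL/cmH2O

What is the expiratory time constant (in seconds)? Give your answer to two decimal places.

τ = R × C = 17.0 × 48 mL/cmH2O = 17.0 × 0.048 L/cmH2O = 0.816 s.

0.82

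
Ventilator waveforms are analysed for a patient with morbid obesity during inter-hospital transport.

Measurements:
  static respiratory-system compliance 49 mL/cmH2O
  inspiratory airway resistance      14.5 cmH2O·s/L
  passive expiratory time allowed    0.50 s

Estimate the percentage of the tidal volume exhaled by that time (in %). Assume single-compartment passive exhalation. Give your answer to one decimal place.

50.5

τ = R × C = 14.5 × 49 mL/cmH2O = 14.5 × 0.049 L/cmH2O = 0.7105 s.
Passive exhalation: V(t)/V₀ = e^(−t/τ) = e^(−0.50/0.7105) = 0.4947.
Fraction exhaled = 1 − 0.4947 = 0.5053 → 50.53%.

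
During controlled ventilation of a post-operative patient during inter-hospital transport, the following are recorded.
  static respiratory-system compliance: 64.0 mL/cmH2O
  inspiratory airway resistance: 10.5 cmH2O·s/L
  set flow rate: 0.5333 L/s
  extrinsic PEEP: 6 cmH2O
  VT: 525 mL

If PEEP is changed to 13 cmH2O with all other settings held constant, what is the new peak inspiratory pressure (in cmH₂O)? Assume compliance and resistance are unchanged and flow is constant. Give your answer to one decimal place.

PIP = Vt/C + R·V̇ + PEEP (constant-flow equation of motion).
Only the baseline term changes: ΔPIP = ΔPEEP = 13 − 6 = 7.0 cmH2O.
Original PIP = 525/64.0 + 10.5×0.5333 + 6 = 19.803 cmH2O; new PIP = 19.803 + (7.0) = 26.803 cmH2O.

26.8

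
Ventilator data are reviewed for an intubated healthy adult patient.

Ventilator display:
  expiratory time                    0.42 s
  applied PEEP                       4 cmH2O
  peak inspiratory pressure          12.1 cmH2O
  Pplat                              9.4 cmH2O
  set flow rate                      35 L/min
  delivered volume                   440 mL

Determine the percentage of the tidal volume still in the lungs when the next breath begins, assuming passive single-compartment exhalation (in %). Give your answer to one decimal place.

32.8

Flow: 35 L/min ÷ 60 = 0.5833 L/s.
R = (PIP − Pplat)/V̇ = (12.1 − 9.4) / 0.5833 = 2.7/0.5833 = 4.629 cmH2O·s/L.
C = Vt/(Pplat − PEEP) = 440.0 / (9.4 − 4) = 440.0/5.4 = 81.481 mL/cmH2O.
τ = R × C = 4.629 × 0.08148 L/cmH2O = 0.3772 s.
Fraction remaining at end-expiration = e^(−Te/τ) = e^(−0.42/0.3772) = 0.3284 → 32.84%.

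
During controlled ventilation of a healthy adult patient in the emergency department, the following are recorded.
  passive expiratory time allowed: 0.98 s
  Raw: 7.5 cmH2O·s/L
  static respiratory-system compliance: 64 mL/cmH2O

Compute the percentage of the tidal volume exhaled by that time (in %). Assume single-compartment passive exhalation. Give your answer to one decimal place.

τ = R × C = 7.5 × 64 mL/cmH2O = 7.5 × 0.064 L/cmH2O = 0.48 s.
Passive exhalation: V(t)/V₀ = e^(−t/τ) = e^(−0.98/0.48) = 0.1298.
Fraction exhaled = 1 − 0.1298 = 0.8702 → 87.02%.

87.0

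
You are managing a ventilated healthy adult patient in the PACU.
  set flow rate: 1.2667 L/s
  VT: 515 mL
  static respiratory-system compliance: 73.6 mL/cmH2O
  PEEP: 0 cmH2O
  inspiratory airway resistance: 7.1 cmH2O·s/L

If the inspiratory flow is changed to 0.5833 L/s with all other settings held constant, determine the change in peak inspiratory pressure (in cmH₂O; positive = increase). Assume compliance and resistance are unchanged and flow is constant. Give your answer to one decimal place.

PIP = Vt/C + R·V̇ + PEEP (constant-flow equation of motion).
Only the resistive term changes: ΔPIP = R × ΔV̇ = 7.1 × (0.5833 − 1.2667) = 7.1 × -0.6834 = -4.852 cmH2O.

-4.9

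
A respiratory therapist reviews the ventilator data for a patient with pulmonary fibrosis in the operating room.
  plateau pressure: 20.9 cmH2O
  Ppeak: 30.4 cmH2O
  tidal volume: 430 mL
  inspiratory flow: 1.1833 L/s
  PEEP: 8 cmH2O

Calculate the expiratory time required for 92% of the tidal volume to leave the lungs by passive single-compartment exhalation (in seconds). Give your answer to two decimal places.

R = (PIP − Pplat)/V̇ = (30.4 − 20.9) / 1.1833 = 9.5/1.1833 = 8.028 cmH2O·s/L.
C = Vt/(Pplat − PEEP) = 430.0 / (20.9 − 8) = 430.0/12.9 = 33.333 mL/cmH2O.
τ = R × C = 8.028 × 0.03333 L/cmH2O = 0.2676 s.
t = −τ·ln(1 − 0.92) = −0.2676·ln(0.08) = 0.6759 s.

0.68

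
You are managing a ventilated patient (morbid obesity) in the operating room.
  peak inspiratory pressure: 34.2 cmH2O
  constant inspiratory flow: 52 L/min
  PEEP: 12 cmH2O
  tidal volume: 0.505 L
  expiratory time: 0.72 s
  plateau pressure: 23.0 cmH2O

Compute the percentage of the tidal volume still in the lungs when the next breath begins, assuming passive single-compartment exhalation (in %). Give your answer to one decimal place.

29.7

Flow: 52 L/min ÷ 60 = 0.8667 L/s.
R = (PIP − Pplat)/V̇ = (34.2 − 23.0) / 0.8667 = 11.2/0.8667 = 12.923 cmH2O·s/L.
C = Vt/(Pplat − PEEP) = 505.0 / (23.0 − 12) = 505.0/11.0 = 45.909 mL/cmH2O.
τ = R × C = 12.923 × 0.04591 L/cmH2O = 0.5933 s.
Fraction remaining at end-expiration = e^(−Te/τ) = e^(−0.72/0.5933) = 0.2971 → 29.71%.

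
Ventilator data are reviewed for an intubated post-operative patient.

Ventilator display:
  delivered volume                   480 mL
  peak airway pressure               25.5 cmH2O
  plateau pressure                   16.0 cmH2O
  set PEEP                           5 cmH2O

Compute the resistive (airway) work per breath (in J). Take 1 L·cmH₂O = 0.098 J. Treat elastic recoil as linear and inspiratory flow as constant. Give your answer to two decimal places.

0.45

With constant inspiratory flow the resistive pressure is constant at PIP − Pplat = 25.5 − 16.0 = 9.5 cmH2O, so resistive work = 9.5 × 0.480 = 4.56 L·cmH2O.
× 0.098 J/(L·cmH2O) → 0.4469 J.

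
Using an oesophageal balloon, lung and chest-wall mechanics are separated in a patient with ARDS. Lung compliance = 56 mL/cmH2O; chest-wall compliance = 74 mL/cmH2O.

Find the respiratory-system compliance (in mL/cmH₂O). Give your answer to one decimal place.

Lung and chest wall are elastances in series: 1/Crs = 1/CL + 1/Ccw.
1/Crs = 1/56 + 1/74 = 0.03137.
Crs = 31.878 mL/cmH2O.

31.9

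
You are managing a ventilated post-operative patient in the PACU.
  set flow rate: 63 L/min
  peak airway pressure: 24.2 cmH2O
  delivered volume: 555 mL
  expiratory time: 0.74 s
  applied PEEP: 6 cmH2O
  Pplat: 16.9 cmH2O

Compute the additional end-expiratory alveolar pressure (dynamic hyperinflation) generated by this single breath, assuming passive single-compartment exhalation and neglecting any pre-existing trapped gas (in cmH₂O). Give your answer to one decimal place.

1.3

Flow: 63 L/min ÷ 60 = 1.05 L/s.
R = (PIP − Pplat)/V̇ = (24.2 − 16.9) / 1.05 = 7.3/1.05 = 6.952 cmH2O·s/L.
C = Vt/(Pplat − PEEP) = 555.0 / (16.9 − 6) = 555.0/10.9 = 50.917 mL/cmH2O.
τ = R × C = 6.952 × 0.05092 L/cmH2O = 0.354 s.
Fraction remaining = e^(−Te/τ) = e^(−0.74/0.354) = 0.1236; trapped volume = 555.0 × 0.1236 = 68.598 mL.
Additional alveolar pressure from trapping ≈ V_trapped / C = 68.598 / 50.917 = 1.347 cmH2O.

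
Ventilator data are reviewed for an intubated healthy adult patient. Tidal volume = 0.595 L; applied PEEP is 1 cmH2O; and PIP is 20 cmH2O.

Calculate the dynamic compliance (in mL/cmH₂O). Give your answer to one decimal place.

31.3

Dynamic compliance = Vt / (PIP − PEEP) = 595 / (20 − 1) = 595 / 19.0 = 31.316 mL/cmH2O.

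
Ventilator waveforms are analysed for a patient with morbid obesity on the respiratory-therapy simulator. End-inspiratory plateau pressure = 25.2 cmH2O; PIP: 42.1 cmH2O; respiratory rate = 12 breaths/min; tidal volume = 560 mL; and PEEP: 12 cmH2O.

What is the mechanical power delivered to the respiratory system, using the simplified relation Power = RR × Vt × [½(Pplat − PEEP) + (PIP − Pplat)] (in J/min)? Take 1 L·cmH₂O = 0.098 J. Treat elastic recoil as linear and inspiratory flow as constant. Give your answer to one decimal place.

15.5

Per-breath work = Vt × [½(Pplat−PEEP) + (PIP−Pplat)] = 0.560 × [0.5×13.2 + 16.9] = 0.560 × 23.5 = 13.16 L·cmH2O.
Power = 12 × 13.16 = 157.92 L·cmH2O/min.
× 0.098 J/(L·cmH2O) → 15.476 J/min.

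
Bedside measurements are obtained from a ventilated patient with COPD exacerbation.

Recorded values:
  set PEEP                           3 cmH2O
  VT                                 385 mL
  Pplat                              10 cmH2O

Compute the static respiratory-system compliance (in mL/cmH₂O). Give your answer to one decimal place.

55.0

Cstat = Vt / (Pplat − PEEP) = 385 / (10 − 3) = 385 / 7.0 = 55.0 mL/cmH2O.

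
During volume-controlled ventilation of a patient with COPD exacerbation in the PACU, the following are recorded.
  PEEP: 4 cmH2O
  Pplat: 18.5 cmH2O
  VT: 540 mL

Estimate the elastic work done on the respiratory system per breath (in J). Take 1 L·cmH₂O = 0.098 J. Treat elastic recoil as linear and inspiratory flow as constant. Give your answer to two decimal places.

0.38

Elastic work ≈ ½ × (Pplat − PEEP) × Vt = 0.5 × (18.5 − 4) × 0.540 L = 0.5 × 14.5 × 0.540 = 3.915 L·cmH2O.
× 0.098 J/(L·cmH2O) → 0.3837 J.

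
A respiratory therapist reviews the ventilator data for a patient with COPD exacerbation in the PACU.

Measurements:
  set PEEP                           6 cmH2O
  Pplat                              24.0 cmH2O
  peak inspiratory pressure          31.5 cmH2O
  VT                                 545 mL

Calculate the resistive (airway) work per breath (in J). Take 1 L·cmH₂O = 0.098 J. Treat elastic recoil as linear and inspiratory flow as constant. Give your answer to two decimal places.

With constant inspiratory flow the resistive pressure is constant at PIP − Pplat = 31.5 − 24.0 = 7.5 cmH2O, so resistive work = 7.5 × 0.545 = 4.088 L·cmH2O.
× 0.098 J/(L·cmH2O) → 0.4006 J.

0.40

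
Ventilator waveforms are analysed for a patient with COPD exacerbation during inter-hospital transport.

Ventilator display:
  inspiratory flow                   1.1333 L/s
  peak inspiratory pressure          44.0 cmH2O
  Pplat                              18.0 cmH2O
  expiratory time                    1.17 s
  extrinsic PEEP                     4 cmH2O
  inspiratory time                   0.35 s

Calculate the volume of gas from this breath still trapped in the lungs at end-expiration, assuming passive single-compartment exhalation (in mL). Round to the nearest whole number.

66

Vt = flow × Ti = 1.1333 L/s × 0.35 s × 1000 mL/L = 396.66 mL.
R = (PIP − Pplat)/V̇ = (44.0 − 18.0) / 1.1333 = 26.0/1.1333 = 22.942 cmH2O·s/L.
C = Vt/(Pplat − PEEP) = 396.66 / (18.0 − 4) = 396.66/14.0 = 28.333 mL/cmH2O.
τ = R × C = 22.942 × 0.02833 L/cmH2O = 0.6499 s.
Fraction remaining = e^(−Te/τ) = e^(−1.17/0.6499) = 0.1653.
Trapped volume = 396.66 × 0.1653 = 65.568 mL.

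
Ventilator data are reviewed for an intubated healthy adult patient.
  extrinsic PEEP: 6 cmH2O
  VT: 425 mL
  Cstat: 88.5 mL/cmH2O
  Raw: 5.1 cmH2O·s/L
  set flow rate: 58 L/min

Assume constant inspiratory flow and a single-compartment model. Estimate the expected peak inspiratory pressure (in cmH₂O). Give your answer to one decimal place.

Flow: 58 L/min ÷ 60 = 0.9667 L/s.
Equation of motion (constant flow): PIP = Vt/C + R·V̇ + PEEP.
PIP = 425/88.5 + 5.1×0.9667 + 6 = 4.802 + 4.93 + 6 = 15.732 cmH2O.

15.7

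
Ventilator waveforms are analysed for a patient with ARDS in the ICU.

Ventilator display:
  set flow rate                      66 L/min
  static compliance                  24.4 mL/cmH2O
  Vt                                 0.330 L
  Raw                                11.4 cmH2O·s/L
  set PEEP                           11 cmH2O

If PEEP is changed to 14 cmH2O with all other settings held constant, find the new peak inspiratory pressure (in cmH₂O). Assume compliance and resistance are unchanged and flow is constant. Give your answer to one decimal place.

40.1

Flow: 66 L/min ÷ 60 = 1.1 L/s.
PIP = Vt/C + R·V̇ + PEEP (constant-flow equation of motion).
Only the baseline term changes: ΔPIP = ΔPEEP = 14 − 11 = 3.0 cmH2O.
Original PIP = 330/24.4 + 11.4×1.1 + 11 = 37.065 cmH2O; new PIP = 37.065 + (3.0) = 40.065 cmH2O.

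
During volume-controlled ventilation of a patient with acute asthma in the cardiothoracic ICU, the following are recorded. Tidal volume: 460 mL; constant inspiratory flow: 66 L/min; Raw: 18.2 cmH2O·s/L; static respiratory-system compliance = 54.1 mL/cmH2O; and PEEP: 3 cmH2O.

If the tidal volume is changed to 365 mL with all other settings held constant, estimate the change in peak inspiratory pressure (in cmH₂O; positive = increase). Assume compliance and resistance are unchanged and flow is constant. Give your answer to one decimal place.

-1.8

PIP = Vt/C + R·V̇ + PEEP (constant-flow equation of motion).
Only the elastic term changes: ΔPIP = ΔVt / C = (365 − 460) / 54.1 = -1.756 cmH2O.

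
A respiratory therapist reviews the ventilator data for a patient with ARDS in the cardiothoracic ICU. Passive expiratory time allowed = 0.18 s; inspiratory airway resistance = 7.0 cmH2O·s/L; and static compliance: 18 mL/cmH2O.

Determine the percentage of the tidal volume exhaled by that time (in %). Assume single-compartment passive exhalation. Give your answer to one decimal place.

τ = R × C = 7.0 × 18 mL/cmH2O = 7.0 × 0.018 L/cmH2O = 0.126 s.
Passive exhalation: V(t)/V₀ = e^(−t/τ) = e^(−0.18/0.126) = 0.2397.
Fraction exhaled = 1 − 0.2397 = 0.7603 → 76.03%.

76.0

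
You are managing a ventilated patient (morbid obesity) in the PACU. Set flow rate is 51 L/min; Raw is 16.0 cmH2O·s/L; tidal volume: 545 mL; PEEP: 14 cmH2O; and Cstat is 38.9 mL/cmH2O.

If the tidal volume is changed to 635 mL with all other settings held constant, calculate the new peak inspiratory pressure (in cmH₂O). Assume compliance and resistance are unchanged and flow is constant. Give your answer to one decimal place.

Flow: 51 L/min ÷ 60 = 0.85 L/s.
PIP = Vt/C + R·V̇ + PEEP (constant-flow equation of motion).
Only the elastic term changes: ΔPIP = ΔVt / C = (635 − 545) / 38.9 = 2.314 cmH2O.
Original PIP = 545/38.9 + 16.0×0.85 + 14 = 41.61 cmH2O; new PIP = 41.61 + (2.314) = 43.924 cmH2O.

43.9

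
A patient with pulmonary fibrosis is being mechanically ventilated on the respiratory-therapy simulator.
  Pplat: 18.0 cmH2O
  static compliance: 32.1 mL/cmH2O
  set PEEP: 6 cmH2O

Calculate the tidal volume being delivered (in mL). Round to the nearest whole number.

Vt = Cstat × (Pplat − PEEP) = 32.1 × (18.0 − 6) = 32.1 × 12.0 = 385.2 mL.

385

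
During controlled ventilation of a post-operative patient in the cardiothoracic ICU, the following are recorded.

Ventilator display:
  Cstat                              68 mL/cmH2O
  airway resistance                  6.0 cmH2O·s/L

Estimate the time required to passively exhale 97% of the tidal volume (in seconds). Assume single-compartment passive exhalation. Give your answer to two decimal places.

τ = R × C = 6.0 × 68 mL/cmH2O = 6.0 × 0.068 L/cmH2O = 0.408 s.
Exhaled fraction f = 1 − e^(−t/τ) → t = −τ·ln(1 − f) = −0.408·ln(0.03) = 1.431 s.

1.43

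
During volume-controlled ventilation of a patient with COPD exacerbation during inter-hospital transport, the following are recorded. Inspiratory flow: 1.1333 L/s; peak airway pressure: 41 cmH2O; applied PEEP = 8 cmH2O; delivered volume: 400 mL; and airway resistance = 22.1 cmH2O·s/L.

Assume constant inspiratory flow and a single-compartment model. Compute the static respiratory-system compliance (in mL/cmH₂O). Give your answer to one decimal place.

Equation of motion (constant flow): PIP = Vt/C + R·V̇ + PEEP.
Vt/C = PIP − R·V̇ − PEEP = 41 − 22.1×1.1333 − 8 = 41 − 25.046 − 8 = 7.954 cmH2O.
C = Vt / 7.954 = 400 / 7.954 = 50.289 mL/cmH2O.

50.3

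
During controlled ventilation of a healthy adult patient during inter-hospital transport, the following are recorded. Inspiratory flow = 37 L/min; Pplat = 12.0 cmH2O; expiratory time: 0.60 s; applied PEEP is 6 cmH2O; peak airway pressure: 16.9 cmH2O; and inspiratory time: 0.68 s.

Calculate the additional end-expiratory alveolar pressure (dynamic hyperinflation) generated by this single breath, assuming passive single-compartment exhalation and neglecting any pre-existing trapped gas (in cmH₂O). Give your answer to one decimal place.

2.0

Flow: 37 L/min ÷ 60 = 0.6167 L/s.
Vt = flow × Ti = 0.6167 L/s × 0.68 s × 1000 mL/L = 419.36 mL.
R = (PIP − Pplat)/V̇ = (16.9 − 12.0) / 0.6167 = 4.9/0.6167 = 7.946 cmH2O·s/L.
C = Vt/(Pplat − PEEP) = 419.36 / (12.0 − 6) = 419.36/6.0 = 69.893 mL/cmH2O.
τ = R × C = 7.946 × 0.06989 L/cmH2O = 0.5553 s.
Fraction remaining = e^(−Te/τ) = e^(−0.60/0.5553) = 0.3394; trapped volume = 419.36 × 0.3394 = 142.33 mL.
Additional alveolar pressure from trapping ≈ V_trapped / C = 142.33 / 69.893 = 2.036 cmH2O.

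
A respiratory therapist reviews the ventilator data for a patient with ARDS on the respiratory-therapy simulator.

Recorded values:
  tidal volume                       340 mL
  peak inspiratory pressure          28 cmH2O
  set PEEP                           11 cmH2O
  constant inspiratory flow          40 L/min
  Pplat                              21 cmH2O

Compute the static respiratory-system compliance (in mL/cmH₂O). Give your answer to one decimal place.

Cstat = Vt / (Pplat − PEEP) = 340 / (21 − 11) = 340 / 10.0 = 34.0 mL/cmH2O.

34.0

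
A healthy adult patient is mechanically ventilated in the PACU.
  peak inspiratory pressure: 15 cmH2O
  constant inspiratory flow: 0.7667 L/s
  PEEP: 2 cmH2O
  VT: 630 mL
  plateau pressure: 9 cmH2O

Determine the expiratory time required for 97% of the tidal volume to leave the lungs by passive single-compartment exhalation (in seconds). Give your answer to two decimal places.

2.47

R = (PIP − Pplat)/V̇ = (15 − 9) / 0.7667 = 6.0/0.7667 = 7.826 cmH2O·s/L.
C = Vt/(Pplat − PEEP) = 630.0 / (9 − 2) = 630.0/7.0 = 90.0 mL/cmH2O.
τ = R × C = 7.826 × 0.09 L/cmH2O = 0.7043 s.
t = −τ·ln(1 − 0.97) = −0.7043·ln(0.03) = 2.47 s.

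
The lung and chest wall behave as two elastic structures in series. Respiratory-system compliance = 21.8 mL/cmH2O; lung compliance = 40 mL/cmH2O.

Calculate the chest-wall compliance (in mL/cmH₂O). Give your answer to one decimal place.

1/Ccw = 1/Crs − 1/CL.
1/Ccw = 1/21.8 − 1/40 = 0.02087.
Ccw = 47.916 mL/cmH2O.

47.9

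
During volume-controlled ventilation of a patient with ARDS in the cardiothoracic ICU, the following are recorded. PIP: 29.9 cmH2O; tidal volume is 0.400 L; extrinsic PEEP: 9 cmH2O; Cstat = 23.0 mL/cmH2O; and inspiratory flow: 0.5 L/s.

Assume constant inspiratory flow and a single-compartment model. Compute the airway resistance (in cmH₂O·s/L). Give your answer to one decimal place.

7.0

Equation of motion (constant flow): PIP = Vt/C + R·V̇ + PEEP.
R·V̇ = PIP − Vt/C − PEEP = 29.9 − 400/23.0 − 9 = 29.9 − 17.391 − 9 = 3.509 cmH2O.
R = 3.509 / 0.5 = 7.018 cmH2O·s/L.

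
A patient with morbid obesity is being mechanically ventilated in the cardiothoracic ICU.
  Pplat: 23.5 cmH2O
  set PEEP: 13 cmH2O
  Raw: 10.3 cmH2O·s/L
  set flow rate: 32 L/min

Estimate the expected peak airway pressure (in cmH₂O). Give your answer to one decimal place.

29.0

Flow: 32 L/min ÷ 60 = 0.5333 L/s.
PIP = Pplat + Raw × flow = 23.5 + 10.3 × 0.5333 = 23.5 + 5.493 = 28.993 cmH2O.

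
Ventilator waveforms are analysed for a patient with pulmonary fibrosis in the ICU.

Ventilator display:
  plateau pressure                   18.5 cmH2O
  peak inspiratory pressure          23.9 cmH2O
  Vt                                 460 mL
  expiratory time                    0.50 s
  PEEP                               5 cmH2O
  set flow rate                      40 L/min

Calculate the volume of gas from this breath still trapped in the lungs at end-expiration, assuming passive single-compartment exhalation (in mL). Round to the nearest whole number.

Flow: 40 L/min ÷ 60 = 0.6667 L/s.
R = (PIP − Pplat)/V̇ = (23.9 − 18.5) / 0.6667 = 5.4/0.6667 = 8.1 cmH2O·s/L.
C = Vt/(Pplat − PEEP) = 460.0 / (18.5 − 5) = 460.0/13.5 = 34.074 mL/cmH2O.
τ = R × C = 8.1 × 0.03407 L/cmH2O = 0.276 s.
Fraction remaining = e^(−Te/τ) = e^(−0.50/0.276) = 0.1634.
Trapped volume = 460.0 × 0.1634 = 75.164 mL.

75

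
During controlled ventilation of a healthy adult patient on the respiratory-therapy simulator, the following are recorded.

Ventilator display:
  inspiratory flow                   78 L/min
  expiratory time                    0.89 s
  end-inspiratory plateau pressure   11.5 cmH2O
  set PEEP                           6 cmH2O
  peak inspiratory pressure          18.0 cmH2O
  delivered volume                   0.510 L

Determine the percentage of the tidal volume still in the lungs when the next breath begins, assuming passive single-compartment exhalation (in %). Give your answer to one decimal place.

14.7

Flow: 78 L/min ÷ 60 = 1.3 L/s.
R = (PIP − Pplat)/V̇ = (18.0 − 11.5) / 1.3 = 6.5/1.3 = 5.0 cmH2O·s/L.
C = Vt/(Pplat − PEEP) = 510.0 / (11.5 − 6) = 510.0/5.5 = 92.727 mL/cmH2O.
τ = R × C = 5.0 × 0.09273 L/cmH2O = 0.4637 s.
Fraction remaining at end-expiration = e^(−Te/τ) = e^(−0.89/0.4637) = 0.1467 → 14.67%.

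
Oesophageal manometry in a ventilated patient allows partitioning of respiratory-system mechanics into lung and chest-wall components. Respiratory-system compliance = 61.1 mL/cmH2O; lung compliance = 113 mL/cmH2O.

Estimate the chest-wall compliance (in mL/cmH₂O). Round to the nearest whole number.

1/Ccw = 1/Crs − 1/CL.
1/Ccw = 1/61.1 − 1/113 = 0.007517.
Ccw = 133.03 mL/cmH2O.

133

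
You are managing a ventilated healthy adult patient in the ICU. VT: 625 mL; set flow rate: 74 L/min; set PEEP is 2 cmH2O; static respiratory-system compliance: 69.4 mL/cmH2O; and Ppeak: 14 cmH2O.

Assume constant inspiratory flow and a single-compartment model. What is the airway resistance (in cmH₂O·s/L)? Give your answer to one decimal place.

2.4

Flow: 74 L/min ÷ 60 = 1.2333 L/s.
Equation of motion (constant flow): PIP = Vt/C + R·V̇ + PEEP.
R·V̇ = PIP − Vt/C − PEEP = 14 − 625/69.4 − 2 = 14 − 9.006 − 2 = 2.994 cmH2O.
R = 2.994 / 1.2333 = 2.428 cmH2O·s/L.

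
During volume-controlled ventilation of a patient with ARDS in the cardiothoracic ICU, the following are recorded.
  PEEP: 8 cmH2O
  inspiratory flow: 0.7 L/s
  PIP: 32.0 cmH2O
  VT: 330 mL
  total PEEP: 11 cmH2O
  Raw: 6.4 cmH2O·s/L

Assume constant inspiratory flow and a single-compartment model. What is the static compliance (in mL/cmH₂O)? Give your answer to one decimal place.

20.0

Total PEEP = 11 cmH2O (set 8 + intrinsic 3); this is the baseline alveolar pressure.
Equation of motion (constant flow): PIP = Vt/C + R·V̇ + PEEP.
Vt/C = PIP − R·V̇ − PEEP = 32.0 − 6.4×0.7 − 11 = 32.0 − 4.48 − 11 = 16.52 cmH2O.
C = Vt / 16.52 = 330 / 16.52 = 19.976 mL/cmH2O.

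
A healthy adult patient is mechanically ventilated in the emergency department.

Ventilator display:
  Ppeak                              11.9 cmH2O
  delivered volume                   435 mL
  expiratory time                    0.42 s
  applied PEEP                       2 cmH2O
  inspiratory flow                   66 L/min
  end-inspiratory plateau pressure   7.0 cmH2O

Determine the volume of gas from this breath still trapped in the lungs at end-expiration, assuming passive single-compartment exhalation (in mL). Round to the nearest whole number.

Flow: 66 L/min ÷ 60 = 1.1 L/s.
R = (PIP − Pplat)/V̇ = (11.9 − 7.0) / 1.1 = 4.9/1.1 = 4.455 cmH2O·s/L.
C = Vt/(Pplat − PEEP) = 435.0 / (7.0 − 2) = 435.0/5.0 = 87.0 mL/cmH2O.
τ = R × C = 4.455 × 0.087 L/cmH2O = 0.3876 s.
Fraction remaining = e^(−Te/τ) = e^(−0.42/0.3876) = 0.3384.
Trapped volume = 435.0 × 0.3384 = 147.2 mL.

147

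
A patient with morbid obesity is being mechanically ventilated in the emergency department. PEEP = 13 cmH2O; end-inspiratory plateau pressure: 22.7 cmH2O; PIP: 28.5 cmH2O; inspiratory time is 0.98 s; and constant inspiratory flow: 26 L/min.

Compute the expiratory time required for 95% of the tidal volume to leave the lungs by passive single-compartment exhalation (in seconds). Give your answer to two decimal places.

Flow: 26 L/min ÷ 60 = 0.4333 L/s.
Vt = flow × Ti = 0.4333 L/s × 0.98 s × 1000 mL/L = 424.63 mL.
R = (PIP − Pplat)/V̇ = (28.5 − 22.7) / 0.4333 = 5.8/0.4333 = 13.386 cmH2O·s/L.
C = Vt/(Pplat − PEEP) = 424.63 / (22.7 − 13) = 424.63/9.7 = 43.776 mL/cmH2O.
τ = R × C = 13.386 × 0.04378 L/cmH2O = 0.586 s.
t = −τ·ln(1 − 0.95) = −0.586·ln(0.05) = 1.755 s.

1.76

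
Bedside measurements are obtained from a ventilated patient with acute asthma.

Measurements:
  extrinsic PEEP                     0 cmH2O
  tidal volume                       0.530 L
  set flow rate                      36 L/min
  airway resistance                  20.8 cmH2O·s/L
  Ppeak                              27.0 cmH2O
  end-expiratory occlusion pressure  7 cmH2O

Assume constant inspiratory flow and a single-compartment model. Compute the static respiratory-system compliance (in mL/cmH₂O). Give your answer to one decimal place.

70.5

Flow: 36 L/min ÷ 60 = 0.6 L/s.
Total PEEP = 7 cmH2O (set 0 + intrinsic 7); this is the baseline alveolar pressure.
Equation of motion (constant flow): PIP = Vt/C + R·V̇ + PEEP.
Vt/C = PIP − R·V̇ − PEEP = 27.0 − 20.8×0.6 − 7 = 27.0 − 12.48 − 7 = 7.52 cmH2O.
C = Vt / 7.52 = 530 / 7.52 = 70.479 mL/cmH2O.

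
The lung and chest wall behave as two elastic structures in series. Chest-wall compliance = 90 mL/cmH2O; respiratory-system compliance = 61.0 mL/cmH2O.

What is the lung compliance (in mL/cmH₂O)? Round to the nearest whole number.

189

1/CL = 1/Crs − 1/Ccw.
1/CL = 1/61.0 − 1/90 = 0.005282.
CL = 189.32 mL/cmH2O.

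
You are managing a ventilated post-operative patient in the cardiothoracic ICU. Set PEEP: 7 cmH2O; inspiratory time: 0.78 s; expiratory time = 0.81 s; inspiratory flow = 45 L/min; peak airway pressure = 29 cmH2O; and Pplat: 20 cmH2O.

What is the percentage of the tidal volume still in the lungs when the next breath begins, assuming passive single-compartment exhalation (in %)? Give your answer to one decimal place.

Flow: 45 L/min ÷ 60 = 0.75 L/s.
Vt = flow × Ti = 0.75 L/s × 0.78 s × 1000 mL/L = 585.0 mL.
R = (PIP − Pplat)/V̇ = (29 − 20) / 0.75 = 9.0/0.75 = 12.0 cmH2O·s/L.
C = Vt/(Pplat − PEEP) = 585.0 / (20 − 7) = 585.0/13.0 = 45.0 mL/cmH2O.
τ = R × C = 12.0 × 0.045 L/cmH2O = 0.54 s.
Fraction remaining at end-expiration = e^(−Te/τ) = e^(−0.81/0.54) = 0.2231 → 22.31%.

22.3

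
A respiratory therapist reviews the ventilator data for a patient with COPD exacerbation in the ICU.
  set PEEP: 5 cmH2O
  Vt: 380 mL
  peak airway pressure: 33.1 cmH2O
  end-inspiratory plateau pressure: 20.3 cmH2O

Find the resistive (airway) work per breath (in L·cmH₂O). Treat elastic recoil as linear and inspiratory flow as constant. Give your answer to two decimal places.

4.86

With constant inspiratory flow the resistive pressure is constant at PIP − Pplat = 33.1 − 20.3 = 12.8 cmH2O, so resistive work = 12.8 × 0.380 = 4.864 L·cmH2O.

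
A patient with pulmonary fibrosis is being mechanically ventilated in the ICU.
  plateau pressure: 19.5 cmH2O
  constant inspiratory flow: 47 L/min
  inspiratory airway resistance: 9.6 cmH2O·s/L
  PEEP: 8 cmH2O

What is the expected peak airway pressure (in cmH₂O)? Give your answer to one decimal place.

Flow: 47 L/min ÷ 60 = 0.7833 L/s.
PIP = Pplat + Raw × flow = 19.5 + 9.6 × 0.7833 = 19.5 + 7.52 = 27.02 cmH2O.

27.0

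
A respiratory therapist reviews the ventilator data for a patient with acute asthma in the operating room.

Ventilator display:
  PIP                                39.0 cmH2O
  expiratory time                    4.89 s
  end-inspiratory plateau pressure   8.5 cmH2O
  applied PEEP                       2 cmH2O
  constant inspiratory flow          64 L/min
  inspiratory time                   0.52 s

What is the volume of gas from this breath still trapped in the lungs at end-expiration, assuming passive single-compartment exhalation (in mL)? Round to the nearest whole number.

Flow: 64 L/min ÷ 60 = 1.0667 L/s.
Vt = flow × Ti = 1.0667 L/s × 0.52 s × 1000 mL/L = 554.68 mL.
R = (PIP − Pplat)/V̇ = (39.0 − 8.5) / 1.0667 = 30.5/1.0667 = 28.593 cmH2O·s/L.
C = Vt/(Pplat − PEEP) = 554.68 / (8.5 − 2) = 554.68/6.5 = 85.335 mL/cmH2O.
τ = R × C = 28.593 × 0.08534 L/cmH2O = 2.44 s.
Fraction remaining = e^(−Te/τ) = e^(−4.89/2.44) = 0.1348.
Trapped volume = 554.68 × 0.1348 = 74.771 mL.

75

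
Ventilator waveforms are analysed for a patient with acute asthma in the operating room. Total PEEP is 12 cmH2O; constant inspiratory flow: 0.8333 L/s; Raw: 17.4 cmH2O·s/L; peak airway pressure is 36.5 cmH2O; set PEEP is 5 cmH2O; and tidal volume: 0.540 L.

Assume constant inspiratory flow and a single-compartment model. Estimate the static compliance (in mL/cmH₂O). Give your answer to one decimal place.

Total PEEP = 12 cmH2O (set 5 + intrinsic 7); this is the baseline alveolar pressure.
Equation of motion (constant flow): PIP = Vt/C + R·V̇ + PEEP.
Vt/C = PIP − R·V̇ − PEEP = 36.5 − 17.4×0.8333 − 12 = 36.5 − 14.499 − 12 = 10.001 cmH2O.
C = Vt / 10.001 = 540 / 10.001 = 53.995 mL/cmH2O.

54.0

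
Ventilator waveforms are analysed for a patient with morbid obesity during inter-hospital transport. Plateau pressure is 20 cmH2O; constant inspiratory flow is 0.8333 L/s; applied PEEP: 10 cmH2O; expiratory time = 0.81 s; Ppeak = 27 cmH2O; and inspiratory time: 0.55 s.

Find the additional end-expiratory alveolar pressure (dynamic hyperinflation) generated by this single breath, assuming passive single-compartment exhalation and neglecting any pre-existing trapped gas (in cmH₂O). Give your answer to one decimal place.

Vt = flow × Ti = 0.8333 L/s × 0.55 s × 1000 mL/L = 458.32 mL.
R = (PIP − Pplat)/V̇ = (27 − 20) / 0.8333 = 7.0/0.8333 = 8.4 cmH2O·s/L.
C = Vt/(Pplat − PEEP) = 458.32 / (20 − 10) = 458.32/10.0 = 45.832 mL/cmH2O.
τ = R × C = 8.4 × 0.04583 L/cmH2O = 0.385 s.
Fraction remaining = e^(−Te/τ) = e^(−0.81/0.385) = 0.122; trapped volume = 458.32 × 0.122 = 55.915 mL.
Additional alveolar pressure from trapping ≈ V_trapped / C = 55.915 / 45.832 = 1.22 cmH2O.

1.2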